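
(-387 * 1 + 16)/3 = -123.67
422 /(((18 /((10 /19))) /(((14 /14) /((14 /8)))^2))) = 33760 /8379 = 4.03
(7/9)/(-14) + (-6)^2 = 35.94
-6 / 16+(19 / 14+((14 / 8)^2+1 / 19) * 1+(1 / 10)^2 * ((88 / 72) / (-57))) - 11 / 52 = 72555121 / 18673200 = 3.89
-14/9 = -1.56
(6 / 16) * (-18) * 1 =-27 / 4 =-6.75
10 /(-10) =-1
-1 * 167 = -167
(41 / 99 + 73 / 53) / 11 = 9400 / 57717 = 0.16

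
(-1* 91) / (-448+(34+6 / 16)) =0.22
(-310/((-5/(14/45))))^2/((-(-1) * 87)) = 753424/176175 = 4.28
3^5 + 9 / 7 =244.29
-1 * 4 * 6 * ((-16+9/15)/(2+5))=52.80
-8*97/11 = -776/11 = -70.55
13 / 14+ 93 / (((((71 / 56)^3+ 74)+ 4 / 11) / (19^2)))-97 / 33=29826136274915 / 68186999958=437.42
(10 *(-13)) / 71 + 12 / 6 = 12 / 71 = 0.17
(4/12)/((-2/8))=-4/3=-1.33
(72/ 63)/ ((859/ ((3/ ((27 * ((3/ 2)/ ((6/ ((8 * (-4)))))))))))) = -0.00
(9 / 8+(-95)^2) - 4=72177 / 8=9022.12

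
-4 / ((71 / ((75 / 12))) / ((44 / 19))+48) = -1100 / 14549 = -0.08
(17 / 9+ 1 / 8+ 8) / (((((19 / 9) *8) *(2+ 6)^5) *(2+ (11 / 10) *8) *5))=721 / 2151677952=0.00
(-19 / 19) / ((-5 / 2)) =2 / 5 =0.40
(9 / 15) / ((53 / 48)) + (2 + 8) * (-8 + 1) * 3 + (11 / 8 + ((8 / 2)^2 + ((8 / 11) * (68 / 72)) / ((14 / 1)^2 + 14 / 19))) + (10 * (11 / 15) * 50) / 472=-4427415040397 / 23143677480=-191.30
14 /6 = 7 /3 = 2.33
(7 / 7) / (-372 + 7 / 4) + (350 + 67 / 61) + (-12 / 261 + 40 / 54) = 24884600243 / 70737003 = 351.79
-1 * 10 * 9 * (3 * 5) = -1350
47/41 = 1.15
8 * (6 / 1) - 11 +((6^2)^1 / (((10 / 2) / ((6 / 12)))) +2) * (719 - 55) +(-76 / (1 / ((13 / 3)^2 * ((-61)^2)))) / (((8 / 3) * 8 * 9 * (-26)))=20818763 / 4320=4819.16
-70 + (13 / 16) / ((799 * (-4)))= -70.00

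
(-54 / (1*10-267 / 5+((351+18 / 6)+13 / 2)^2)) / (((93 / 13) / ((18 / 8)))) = -10530 / 80548447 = -0.00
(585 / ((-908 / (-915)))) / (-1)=-535275 / 908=-589.51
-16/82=-8/41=-0.20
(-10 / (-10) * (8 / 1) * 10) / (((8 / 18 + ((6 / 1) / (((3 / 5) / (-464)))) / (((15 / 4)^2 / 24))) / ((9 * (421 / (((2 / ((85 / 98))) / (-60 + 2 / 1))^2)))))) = -5180133718125 / 213888283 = -24218.88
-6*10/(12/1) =-5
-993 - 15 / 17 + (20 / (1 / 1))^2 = -10096 / 17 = -593.88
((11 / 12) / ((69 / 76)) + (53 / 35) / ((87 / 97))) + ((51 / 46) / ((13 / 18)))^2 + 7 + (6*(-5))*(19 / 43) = -42183652286 / 35117159805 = -1.20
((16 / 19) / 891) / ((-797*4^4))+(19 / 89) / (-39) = -1367232341 / 249771549456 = -0.01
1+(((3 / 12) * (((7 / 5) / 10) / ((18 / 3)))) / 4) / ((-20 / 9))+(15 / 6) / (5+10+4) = 687601 / 608000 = 1.13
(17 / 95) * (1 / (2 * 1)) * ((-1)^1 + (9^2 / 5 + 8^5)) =1393286 / 475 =2933.23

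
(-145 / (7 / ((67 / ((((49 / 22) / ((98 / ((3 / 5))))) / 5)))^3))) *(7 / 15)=-11609151037000000 / 81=-143322852308641.98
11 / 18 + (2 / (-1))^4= 299 / 18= 16.61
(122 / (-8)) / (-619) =61 / 2476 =0.02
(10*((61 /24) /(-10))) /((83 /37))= -2257 /1992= -1.13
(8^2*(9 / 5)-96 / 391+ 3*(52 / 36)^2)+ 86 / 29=190089253 / 1530765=124.18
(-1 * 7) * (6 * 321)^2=-25966332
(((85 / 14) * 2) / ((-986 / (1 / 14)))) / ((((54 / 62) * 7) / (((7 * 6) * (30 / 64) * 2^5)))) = -775 / 8526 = -0.09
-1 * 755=-755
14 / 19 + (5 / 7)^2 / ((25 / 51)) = 1655 / 931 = 1.78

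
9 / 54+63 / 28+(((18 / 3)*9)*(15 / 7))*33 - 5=320543 / 84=3815.99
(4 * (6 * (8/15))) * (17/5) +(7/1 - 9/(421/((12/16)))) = 2126217/42100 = 50.50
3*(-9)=-27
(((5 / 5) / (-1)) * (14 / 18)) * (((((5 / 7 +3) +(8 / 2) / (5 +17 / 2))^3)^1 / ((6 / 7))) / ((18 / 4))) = -435519512 / 33480783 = -13.01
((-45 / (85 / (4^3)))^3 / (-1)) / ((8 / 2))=47775744 / 4913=9724.35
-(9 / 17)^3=-729 / 4913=-0.15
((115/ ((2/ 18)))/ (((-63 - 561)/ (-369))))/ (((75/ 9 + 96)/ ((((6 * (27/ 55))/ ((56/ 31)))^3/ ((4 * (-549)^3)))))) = -1658858419737/ 43176688164478668800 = -0.00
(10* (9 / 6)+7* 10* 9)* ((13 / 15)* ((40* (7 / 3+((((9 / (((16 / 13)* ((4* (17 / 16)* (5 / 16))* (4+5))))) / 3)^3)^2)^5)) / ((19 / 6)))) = 32787929217035694164283642341299298544830746393352401891319208237572490615856 / 1990067260170196106315090363601844094988178089692010171711444854736328125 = 16475.79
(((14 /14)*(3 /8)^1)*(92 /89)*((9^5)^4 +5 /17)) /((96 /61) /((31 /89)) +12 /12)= 13483720267174456611044469 /15788155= 854040276851503966.81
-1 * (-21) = 21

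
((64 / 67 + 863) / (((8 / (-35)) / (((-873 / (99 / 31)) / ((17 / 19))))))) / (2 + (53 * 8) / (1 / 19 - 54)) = -332335519375 / 1686256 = -197084.86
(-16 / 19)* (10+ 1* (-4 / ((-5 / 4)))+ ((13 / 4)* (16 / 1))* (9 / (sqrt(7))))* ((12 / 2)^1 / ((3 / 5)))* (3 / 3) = -74880* sqrt(7) / 133- 2112 / 19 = -1600.74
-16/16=-1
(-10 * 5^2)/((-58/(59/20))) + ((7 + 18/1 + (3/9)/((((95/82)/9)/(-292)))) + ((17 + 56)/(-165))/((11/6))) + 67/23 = -21950758413/30668660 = -715.74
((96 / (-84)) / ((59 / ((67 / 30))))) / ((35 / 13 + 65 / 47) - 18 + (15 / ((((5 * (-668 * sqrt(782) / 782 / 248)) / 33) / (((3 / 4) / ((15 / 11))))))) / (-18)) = -125346076779352 * sqrt(782) / 2044377391761586329 - 518054158743680 / 681459130587195443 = -0.00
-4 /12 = -1 /3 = -0.33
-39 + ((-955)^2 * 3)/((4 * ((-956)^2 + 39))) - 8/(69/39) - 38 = -271675311/3363428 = -80.77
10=10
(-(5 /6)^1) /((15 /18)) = -1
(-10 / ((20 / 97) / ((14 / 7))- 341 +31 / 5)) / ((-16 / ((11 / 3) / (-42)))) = 26675 / 163626624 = 0.00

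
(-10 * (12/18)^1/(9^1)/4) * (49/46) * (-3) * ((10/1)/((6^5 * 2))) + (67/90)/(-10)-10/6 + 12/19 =-1696059677/1529150400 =-1.11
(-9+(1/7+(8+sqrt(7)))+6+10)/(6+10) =sqrt(7)/16+53/56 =1.11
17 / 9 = 1.89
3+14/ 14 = 4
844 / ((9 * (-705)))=-844 / 6345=-0.13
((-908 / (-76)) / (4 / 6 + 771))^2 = 463761 / 1934680225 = 0.00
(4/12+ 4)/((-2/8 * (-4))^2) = 13/3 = 4.33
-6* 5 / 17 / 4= -15 / 34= -0.44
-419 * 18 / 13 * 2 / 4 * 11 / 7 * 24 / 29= -995544 / 2639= -377.24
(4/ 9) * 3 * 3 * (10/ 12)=10/ 3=3.33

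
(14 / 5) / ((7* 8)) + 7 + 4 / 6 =463 / 60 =7.72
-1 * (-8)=8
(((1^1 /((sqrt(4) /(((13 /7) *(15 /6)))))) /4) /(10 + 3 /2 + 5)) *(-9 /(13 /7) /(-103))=15 /9064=0.00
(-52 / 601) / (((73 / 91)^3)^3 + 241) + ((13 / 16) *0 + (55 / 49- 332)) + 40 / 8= -247572783312090408870646895 / 759710234551576815103709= -325.88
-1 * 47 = -47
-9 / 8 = -1.12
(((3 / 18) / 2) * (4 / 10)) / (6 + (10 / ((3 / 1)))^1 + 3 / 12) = 2 / 575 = 0.00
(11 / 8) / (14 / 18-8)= -99 / 520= -0.19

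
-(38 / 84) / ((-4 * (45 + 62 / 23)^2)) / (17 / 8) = 10051 / 429617013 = 0.00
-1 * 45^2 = -2025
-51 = -51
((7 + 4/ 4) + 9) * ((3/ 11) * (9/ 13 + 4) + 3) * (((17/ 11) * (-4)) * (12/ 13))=-8489664/ 20449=-415.16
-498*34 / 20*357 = -1511181 / 5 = -302236.20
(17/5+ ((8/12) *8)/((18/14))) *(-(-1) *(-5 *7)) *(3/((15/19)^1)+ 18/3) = -349517/135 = -2589.01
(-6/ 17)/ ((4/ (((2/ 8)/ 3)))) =-1/ 136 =-0.01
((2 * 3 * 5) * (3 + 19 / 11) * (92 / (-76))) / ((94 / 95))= -89700 / 517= -173.50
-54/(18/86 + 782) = -2322/33635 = -0.07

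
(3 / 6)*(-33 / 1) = -33 / 2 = -16.50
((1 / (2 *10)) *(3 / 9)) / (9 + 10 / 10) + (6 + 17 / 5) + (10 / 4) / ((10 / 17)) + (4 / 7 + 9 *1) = 23.22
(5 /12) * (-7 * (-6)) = 35 /2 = 17.50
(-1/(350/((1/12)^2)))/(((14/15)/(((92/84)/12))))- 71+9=-734952983/11854080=-62.00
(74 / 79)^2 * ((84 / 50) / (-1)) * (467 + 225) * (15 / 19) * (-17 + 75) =-27692876736 / 592895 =-46707.89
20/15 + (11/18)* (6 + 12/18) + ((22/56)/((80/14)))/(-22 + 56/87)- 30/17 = 496612897/136451520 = 3.64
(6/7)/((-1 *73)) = -6/511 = -0.01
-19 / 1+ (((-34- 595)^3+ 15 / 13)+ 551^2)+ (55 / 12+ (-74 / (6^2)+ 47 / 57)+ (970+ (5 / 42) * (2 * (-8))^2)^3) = 6888703661777125 / 9149868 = 752874649.31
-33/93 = -11/31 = -0.35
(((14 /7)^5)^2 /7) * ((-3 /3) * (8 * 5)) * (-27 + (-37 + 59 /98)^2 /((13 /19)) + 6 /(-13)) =-2440372869120 /218491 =-11169214.61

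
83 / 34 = 2.44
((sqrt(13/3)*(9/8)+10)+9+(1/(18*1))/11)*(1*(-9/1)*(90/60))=-11289/44- 81*sqrt(39)/16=-288.18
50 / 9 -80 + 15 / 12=-2635 / 36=-73.19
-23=-23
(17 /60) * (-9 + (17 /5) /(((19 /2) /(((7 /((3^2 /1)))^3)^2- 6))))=-3.14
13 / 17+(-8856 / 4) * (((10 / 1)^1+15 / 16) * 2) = -3293273 / 68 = -48430.49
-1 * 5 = -5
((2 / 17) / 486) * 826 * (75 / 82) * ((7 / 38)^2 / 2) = 505925 / 163047816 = 0.00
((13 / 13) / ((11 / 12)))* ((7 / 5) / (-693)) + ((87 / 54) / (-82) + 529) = 472366907 / 892980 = 528.98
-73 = -73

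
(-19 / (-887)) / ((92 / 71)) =1349 / 81604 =0.02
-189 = -189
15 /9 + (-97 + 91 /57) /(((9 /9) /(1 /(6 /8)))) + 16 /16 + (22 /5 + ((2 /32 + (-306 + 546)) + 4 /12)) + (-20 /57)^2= 31289413 /259920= 120.38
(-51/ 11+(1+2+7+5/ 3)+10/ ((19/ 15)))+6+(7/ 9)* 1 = 40823/ 1881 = 21.70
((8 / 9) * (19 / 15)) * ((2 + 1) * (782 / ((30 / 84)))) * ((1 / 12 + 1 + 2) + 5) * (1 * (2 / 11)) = 80708656 / 7425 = 10869.85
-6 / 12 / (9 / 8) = -4 / 9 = -0.44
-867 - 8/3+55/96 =-869.09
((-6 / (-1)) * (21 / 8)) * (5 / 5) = 63 / 4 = 15.75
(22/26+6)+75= 1064/13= 81.85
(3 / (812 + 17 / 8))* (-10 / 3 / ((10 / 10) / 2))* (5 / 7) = -800 / 45591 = -0.02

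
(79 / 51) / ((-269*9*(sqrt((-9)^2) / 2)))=-158 / 1111239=-0.00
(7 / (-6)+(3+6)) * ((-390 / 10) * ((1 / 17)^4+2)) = -611.00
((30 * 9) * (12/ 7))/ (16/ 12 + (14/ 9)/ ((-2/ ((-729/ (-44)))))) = -85536/ 2135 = -40.06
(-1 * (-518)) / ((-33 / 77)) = -3626 / 3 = -1208.67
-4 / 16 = -1 / 4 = -0.25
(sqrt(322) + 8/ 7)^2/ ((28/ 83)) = 332 * sqrt(322)/ 49 + 657443/ 686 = 1079.95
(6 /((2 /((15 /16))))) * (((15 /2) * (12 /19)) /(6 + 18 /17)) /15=153 /1216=0.13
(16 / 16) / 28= 1 / 28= 0.04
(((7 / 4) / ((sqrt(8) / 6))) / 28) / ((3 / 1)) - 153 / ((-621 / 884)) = sqrt(2) / 32 + 15028 / 69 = 217.84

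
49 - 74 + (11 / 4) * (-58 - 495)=-6183 / 4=-1545.75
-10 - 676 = -686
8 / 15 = 0.53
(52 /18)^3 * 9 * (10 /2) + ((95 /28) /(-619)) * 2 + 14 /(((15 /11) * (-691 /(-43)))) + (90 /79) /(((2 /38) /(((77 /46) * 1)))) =4943354180178893 /4406630972310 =1121.80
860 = 860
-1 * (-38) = 38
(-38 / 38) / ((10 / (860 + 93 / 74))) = -63733 / 740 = -86.13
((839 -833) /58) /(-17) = -3 /493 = -0.01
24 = 24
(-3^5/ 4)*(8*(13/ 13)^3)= -486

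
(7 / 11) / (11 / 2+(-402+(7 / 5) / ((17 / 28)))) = -1190 / 737143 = -0.00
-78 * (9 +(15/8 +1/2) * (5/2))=-9321/8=-1165.12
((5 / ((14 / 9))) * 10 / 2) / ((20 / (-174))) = -139.82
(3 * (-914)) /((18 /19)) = -8683 /3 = -2894.33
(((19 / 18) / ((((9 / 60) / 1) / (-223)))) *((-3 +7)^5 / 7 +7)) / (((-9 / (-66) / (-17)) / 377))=6410193483980 / 567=11305455880.04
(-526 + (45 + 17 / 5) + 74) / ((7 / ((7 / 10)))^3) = -1009 / 2500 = -0.40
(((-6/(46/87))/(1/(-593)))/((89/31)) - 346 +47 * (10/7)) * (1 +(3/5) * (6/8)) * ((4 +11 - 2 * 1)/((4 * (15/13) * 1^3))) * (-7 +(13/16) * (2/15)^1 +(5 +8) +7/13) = 115670641942661/2063376000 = 56058.93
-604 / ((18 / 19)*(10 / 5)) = -2869 / 9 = -318.78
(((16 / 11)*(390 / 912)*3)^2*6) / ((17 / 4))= 3650400 / 742577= 4.92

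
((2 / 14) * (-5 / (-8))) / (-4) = -5 / 224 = -0.02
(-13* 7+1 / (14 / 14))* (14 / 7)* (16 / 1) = -2880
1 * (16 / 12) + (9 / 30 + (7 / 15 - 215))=-2129 / 10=-212.90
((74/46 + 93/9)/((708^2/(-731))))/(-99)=75293/428016798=0.00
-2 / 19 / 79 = -2 / 1501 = -0.00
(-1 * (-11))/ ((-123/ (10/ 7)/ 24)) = -880/ 287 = -3.07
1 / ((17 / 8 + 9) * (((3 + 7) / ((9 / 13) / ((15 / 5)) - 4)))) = -196 / 5785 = -0.03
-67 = -67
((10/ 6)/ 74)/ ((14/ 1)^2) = 5/ 43512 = 0.00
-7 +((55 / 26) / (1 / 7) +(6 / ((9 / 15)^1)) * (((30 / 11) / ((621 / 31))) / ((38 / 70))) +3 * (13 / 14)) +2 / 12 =104470375 / 7873866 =13.27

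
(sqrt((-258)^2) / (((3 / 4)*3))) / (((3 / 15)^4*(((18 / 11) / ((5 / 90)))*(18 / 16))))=4730000 / 2187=2162.78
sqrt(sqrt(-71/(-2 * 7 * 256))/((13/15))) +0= 14^(3/4) * sqrt(195) * 71^(1/4)/728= 0.40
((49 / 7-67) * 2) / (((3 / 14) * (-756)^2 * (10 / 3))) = -1 / 3402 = -0.00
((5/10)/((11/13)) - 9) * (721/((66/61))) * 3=-8136485/484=-16810.92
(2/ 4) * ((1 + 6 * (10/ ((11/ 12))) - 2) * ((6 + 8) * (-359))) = -1781717/ 11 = -161974.27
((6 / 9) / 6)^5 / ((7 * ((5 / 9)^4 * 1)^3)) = 4782969 / 1708984375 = 0.00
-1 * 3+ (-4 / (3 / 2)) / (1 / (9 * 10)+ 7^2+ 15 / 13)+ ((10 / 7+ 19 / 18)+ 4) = 25373107 / 7395318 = 3.43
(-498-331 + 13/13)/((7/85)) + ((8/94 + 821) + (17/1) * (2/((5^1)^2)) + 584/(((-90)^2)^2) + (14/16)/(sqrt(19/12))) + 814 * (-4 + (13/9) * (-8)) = -21893.37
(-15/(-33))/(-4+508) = 5/5544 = 0.00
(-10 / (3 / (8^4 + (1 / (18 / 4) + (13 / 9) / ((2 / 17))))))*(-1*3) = 41085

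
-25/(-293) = 25/293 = 0.09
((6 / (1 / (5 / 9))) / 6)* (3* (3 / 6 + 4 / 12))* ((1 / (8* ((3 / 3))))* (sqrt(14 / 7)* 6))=25* sqrt(2) / 24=1.47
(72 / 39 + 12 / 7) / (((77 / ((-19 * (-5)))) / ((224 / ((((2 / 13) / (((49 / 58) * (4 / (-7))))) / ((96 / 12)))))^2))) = 1284955176960 / 9251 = 138899057.07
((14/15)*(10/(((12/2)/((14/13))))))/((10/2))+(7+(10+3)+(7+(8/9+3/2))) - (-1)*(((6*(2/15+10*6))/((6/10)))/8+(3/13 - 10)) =55646/585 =95.12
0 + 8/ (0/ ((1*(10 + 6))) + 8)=1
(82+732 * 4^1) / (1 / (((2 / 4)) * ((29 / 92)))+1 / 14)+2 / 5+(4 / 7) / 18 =469.55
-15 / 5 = -3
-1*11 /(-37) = 11 /37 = 0.30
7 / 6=1.17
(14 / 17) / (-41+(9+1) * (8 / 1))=0.02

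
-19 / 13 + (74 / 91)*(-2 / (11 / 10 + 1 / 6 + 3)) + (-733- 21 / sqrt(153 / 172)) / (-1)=14*sqrt(731) / 17 + 1064565 / 1456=753.42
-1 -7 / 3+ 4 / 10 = -44 / 15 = -2.93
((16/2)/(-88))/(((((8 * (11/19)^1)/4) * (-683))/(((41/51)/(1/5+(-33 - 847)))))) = -3895/37081748814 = -0.00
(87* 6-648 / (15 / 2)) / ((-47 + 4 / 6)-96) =-6534 / 2135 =-3.06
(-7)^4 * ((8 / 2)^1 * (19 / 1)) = 182476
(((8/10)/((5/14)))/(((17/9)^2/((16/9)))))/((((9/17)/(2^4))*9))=14336/3825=3.75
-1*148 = -148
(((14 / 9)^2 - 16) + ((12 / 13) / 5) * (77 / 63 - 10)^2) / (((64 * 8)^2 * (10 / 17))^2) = 15317 / 565325070336000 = 0.00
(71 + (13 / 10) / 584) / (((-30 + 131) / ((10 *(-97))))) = -40221341 / 58984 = -681.90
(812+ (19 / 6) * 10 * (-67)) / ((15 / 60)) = -15716 / 3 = -5238.67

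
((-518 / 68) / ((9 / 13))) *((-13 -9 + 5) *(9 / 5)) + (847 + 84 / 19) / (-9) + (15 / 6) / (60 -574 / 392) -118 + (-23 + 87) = 527299133 / 2802690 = 188.14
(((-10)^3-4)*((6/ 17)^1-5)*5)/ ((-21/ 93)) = -12293980/ 119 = -103310.76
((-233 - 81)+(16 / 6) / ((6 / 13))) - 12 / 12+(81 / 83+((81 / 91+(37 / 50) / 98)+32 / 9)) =-4818553531 / 15861300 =-303.79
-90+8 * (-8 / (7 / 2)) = -108.29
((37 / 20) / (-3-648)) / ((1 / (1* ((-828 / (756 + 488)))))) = 2553 / 1349740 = 0.00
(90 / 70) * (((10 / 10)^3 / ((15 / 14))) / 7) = 6 / 35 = 0.17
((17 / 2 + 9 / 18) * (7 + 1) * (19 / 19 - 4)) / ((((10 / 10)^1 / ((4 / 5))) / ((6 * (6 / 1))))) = -31104 / 5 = -6220.80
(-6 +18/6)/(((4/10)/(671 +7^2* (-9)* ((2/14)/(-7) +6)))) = 14745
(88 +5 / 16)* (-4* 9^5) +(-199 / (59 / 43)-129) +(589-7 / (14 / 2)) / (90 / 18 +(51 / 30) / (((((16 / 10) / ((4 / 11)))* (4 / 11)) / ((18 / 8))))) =-2328476774663 / 111628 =-20859253.72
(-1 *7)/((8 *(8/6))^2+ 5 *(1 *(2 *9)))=-9/262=-0.03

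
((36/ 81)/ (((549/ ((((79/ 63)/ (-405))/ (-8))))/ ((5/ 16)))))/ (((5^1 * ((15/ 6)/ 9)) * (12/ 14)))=79/ 960530400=0.00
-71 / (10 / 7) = -497 / 10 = -49.70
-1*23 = -23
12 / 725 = 0.02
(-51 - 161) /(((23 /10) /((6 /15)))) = -848 /23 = -36.87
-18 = -18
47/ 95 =0.49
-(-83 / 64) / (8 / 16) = 83 / 32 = 2.59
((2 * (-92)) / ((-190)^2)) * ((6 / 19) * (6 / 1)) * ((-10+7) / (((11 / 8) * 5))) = 39744 / 9431125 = 0.00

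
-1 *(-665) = 665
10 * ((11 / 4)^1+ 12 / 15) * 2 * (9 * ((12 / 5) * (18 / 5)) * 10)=276048 / 5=55209.60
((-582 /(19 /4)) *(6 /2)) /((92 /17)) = -29682 /437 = -67.92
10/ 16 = 5/ 8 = 0.62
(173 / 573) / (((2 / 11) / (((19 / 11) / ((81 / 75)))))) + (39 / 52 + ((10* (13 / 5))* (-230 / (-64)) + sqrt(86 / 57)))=sqrt(4902) / 57 + 23972197 / 247536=98.07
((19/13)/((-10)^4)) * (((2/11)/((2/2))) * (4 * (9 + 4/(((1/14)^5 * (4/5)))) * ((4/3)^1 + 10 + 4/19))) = 884723441/268125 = 3299.67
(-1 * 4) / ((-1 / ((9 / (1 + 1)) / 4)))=9 / 2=4.50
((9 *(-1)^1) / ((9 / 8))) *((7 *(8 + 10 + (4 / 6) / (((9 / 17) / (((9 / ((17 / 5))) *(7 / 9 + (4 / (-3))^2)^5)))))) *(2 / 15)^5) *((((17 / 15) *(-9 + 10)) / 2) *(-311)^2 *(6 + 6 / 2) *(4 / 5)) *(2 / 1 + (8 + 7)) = -6767454149363869696 / 1121008359375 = -6036934.60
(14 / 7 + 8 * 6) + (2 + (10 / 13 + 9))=803 / 13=61.77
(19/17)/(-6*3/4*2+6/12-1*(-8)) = -38/17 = -2.24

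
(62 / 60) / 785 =31 / 23550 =0.00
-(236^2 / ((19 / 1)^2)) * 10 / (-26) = 278480 / 4693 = 59.34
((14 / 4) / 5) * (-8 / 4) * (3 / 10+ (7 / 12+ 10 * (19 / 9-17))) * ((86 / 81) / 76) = 2.89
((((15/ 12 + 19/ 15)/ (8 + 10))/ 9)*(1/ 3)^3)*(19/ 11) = 2869/ 2886840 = 0.00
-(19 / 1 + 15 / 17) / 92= -169 / 782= -0.22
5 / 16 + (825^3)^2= 5044796753906250005 / 16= 315299797119140625.31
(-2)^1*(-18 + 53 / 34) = 559 / 17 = 32.88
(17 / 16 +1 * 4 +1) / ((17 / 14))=679 / 136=4.99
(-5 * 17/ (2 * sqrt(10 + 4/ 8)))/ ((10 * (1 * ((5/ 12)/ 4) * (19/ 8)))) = -544 * sqrt(42)/ 665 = -5.30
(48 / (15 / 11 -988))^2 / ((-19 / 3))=-836352 / 2237964571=-0.00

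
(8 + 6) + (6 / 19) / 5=1336 / 95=14.06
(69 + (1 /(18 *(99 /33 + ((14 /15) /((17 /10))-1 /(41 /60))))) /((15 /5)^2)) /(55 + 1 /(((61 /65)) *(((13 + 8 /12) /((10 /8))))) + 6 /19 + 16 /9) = 1544346876754 /1279985470491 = 1.21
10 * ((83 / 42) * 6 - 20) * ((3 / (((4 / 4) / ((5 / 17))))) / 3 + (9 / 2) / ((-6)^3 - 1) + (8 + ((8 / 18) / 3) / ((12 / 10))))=-476719595 / 697221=-683.74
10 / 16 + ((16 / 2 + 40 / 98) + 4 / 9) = 9.48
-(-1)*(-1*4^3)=-64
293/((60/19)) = 5567/60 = 92.78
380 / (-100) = -19 / 5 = -3.80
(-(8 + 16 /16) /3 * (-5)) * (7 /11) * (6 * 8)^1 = 5040 /11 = 458.18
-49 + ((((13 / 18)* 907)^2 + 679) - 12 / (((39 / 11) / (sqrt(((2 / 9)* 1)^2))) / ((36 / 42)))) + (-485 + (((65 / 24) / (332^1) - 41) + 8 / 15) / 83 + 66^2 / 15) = 3489780825093877 / 8124611040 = 429532.05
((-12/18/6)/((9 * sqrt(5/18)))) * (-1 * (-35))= -7 * sqrt(10)/27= -0.82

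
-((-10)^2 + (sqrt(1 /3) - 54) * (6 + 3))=386 - 3 * sqrt(3)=380.80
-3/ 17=-0.18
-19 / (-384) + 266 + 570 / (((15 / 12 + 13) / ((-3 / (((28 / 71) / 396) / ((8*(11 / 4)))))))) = -7125003899 / 2688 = -2650671.09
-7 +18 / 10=-26 / 5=-5.20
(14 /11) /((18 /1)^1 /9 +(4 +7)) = 14 /143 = 0.10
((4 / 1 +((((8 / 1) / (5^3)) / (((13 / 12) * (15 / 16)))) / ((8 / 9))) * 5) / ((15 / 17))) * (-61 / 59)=-7337812 / 1438125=-5.10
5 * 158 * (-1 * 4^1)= -3160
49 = 49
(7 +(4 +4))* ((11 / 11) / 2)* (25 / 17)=375 / 34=11.03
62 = 62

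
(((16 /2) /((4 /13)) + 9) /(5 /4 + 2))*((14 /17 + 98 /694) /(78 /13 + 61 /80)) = 63739200 /41487667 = 1.54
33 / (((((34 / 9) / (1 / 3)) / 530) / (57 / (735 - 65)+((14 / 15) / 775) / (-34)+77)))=3570315443013 / 30012650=118960.35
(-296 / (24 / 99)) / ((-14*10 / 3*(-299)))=-3663 / 41860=-0.09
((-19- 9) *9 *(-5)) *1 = 1260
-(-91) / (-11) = -91 / 11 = -8.27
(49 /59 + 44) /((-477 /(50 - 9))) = -108445 /28143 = -3.85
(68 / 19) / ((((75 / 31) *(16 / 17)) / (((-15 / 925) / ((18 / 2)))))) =-8959 / 3163500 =-0.00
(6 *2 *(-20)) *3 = -720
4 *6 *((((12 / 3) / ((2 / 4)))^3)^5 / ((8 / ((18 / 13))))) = 1899956092796928 / 13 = 146150468676686.77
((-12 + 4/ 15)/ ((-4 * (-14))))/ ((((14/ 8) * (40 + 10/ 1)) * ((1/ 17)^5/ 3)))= -62473708/ 6125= -10199.79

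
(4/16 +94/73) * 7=3143/292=10.76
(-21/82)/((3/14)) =-49/41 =-1.20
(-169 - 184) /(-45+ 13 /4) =1412 /167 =8.46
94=94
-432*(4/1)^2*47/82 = -162432/41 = -3961.76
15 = 15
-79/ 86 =-0.92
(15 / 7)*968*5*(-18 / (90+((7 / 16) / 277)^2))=-25668981043200 / 12374853463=-2074.29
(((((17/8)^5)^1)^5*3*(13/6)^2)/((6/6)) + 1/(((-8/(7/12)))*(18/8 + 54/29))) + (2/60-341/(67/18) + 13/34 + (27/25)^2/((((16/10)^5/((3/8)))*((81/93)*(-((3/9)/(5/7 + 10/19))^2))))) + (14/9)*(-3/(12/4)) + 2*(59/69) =1077836647529484965938705683150916308801424181/501042016141675354934801658575585280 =2151190145.35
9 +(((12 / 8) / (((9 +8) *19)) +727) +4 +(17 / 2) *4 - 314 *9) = -1325589 / 646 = -2052.00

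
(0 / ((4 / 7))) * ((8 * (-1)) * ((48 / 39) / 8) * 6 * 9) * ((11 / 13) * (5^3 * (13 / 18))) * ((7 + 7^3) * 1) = 0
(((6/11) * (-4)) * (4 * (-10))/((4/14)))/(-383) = -3360/4213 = -0.80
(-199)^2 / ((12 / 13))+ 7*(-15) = 513553 / 12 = 42796.08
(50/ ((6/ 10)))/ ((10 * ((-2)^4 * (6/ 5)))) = 125/ 288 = 0.43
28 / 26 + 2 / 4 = 41 / 26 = 1.58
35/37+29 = 1108/37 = 29.95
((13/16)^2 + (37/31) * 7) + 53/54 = 2141965/214272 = 10.00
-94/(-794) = 47/397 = 0.12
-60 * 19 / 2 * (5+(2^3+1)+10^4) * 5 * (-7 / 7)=28539900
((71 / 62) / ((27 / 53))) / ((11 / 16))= 30104 / 9207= 3.27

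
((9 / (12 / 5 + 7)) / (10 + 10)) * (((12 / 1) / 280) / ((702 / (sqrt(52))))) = sqrt(13) / 171080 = 0.00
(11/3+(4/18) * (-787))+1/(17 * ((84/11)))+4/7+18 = -653923/4284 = -152.64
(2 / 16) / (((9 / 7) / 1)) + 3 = 223 / 72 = 3.10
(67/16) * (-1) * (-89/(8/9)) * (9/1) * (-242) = -58443363/64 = -913177.55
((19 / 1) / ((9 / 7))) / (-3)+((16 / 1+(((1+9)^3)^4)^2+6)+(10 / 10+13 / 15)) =135000000000000000000002557 / 135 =1000000000000000000000019.00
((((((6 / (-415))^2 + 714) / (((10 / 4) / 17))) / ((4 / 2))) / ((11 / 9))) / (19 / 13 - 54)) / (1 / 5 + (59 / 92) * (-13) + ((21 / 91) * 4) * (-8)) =428291831448 / 175843275025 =2.44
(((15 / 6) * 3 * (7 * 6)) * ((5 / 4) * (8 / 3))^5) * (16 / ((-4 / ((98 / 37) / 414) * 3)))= -686000000 / 620379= -1105.78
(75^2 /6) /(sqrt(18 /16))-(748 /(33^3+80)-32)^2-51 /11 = -14659132720515 /14269467179+625 *sqrt(2) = -143.42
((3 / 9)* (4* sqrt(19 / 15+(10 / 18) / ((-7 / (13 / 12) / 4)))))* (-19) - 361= -361 - 152* sqrt(22890) / 945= -385.34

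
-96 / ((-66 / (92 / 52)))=368 / 143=2.57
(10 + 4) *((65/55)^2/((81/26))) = 61516/9801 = 6.28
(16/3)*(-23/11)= -11.15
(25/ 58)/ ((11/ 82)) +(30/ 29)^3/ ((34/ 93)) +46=238259103/ 4560743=52.24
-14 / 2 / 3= -7 / 3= -2.33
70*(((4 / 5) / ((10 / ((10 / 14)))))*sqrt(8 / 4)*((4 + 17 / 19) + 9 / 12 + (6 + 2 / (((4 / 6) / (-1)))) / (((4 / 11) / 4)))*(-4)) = -11748*sqrt(2) / 19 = -874.43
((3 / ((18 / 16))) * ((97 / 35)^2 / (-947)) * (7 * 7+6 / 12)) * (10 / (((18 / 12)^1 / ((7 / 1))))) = -1655984 / 33145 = -49.96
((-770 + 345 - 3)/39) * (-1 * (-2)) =-21.95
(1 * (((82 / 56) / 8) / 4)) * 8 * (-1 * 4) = -41 / 28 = -1.46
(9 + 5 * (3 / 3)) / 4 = 7 / 2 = 3.50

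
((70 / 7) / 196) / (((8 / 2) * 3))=5 / 1176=0.00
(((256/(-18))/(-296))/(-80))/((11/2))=-2/18315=-0.00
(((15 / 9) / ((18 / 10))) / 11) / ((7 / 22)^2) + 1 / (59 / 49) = 129727 / 78057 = 1.66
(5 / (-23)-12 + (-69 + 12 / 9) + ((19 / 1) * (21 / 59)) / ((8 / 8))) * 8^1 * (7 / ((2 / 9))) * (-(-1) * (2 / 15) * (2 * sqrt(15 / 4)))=-16669912 * sqrt(15) / 6785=-9515.44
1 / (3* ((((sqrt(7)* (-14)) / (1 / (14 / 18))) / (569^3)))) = -552660027* sqrt(7) / 686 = -2131488.33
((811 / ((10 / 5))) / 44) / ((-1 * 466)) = -811 / 41008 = -0.02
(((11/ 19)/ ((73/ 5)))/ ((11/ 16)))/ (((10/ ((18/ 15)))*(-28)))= -12/ 48545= -0.00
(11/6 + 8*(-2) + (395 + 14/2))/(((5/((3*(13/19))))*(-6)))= -30251/1140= -26.54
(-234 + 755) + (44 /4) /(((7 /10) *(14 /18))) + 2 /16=212201 /392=541.33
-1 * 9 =-9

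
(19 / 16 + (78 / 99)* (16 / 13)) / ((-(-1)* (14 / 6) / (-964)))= -274499 / 308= -891.23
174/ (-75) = -2.32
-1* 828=-828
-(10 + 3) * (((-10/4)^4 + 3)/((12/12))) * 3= -26247/16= -1640.44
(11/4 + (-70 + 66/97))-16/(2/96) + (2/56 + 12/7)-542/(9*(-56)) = -20331155/24444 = -831.74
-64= -64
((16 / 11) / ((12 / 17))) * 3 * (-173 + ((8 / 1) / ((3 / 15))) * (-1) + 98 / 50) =-358768 / 275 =-1304.61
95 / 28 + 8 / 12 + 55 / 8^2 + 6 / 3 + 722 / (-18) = -133831 / 4032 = -33.19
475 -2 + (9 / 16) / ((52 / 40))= 49237 / 104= 473.43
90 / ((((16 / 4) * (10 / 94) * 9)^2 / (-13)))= -28717 / 360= -79.77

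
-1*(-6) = 6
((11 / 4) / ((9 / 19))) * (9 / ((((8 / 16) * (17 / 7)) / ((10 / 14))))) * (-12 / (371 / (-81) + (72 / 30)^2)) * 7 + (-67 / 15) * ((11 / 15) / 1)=-20027313031 / 9137925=-2191.67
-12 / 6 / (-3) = 0.67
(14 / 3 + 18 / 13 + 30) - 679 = -25075 / 39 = -642.95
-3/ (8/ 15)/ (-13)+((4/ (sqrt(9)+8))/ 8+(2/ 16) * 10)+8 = 11129/ 1144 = 9.73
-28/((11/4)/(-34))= 346.18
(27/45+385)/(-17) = -1928/85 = -22.68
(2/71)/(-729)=-2/51759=-0.00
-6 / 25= -0.24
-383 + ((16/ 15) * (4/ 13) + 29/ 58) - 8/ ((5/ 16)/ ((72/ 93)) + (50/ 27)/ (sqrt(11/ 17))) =-385.13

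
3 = 3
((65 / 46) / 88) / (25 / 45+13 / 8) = 0.01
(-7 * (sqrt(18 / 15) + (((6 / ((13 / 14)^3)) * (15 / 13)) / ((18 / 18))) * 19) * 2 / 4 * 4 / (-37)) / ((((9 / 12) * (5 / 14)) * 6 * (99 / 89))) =34888 * sqrt(30) / 824175 + 3637841536 / 104618943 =35.00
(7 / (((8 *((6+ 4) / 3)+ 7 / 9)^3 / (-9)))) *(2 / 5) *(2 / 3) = -61236 / 75346115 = -0.00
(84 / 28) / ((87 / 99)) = 99 / 29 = 3.41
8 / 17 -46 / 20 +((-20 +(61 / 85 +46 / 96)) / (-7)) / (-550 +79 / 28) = -28665703 / 15627420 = -1.83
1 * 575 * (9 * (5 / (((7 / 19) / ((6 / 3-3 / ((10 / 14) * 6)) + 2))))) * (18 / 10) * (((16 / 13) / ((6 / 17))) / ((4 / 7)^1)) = 33096195 / 13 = 2545861.15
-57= -57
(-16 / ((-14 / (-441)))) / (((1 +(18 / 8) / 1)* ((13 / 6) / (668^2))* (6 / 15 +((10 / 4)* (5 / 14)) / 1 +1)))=-251884523520 / 18083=-13929354.84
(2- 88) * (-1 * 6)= 516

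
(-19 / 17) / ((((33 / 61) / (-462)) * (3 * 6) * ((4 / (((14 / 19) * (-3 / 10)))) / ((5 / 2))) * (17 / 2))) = -2989 / 3468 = -0.86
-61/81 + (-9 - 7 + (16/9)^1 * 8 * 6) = 5555/81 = 68.58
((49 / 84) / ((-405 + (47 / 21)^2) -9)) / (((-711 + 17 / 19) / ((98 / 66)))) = 319333 / 107073321520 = 0.00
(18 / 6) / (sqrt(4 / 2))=3 * sqrt(2) / 2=2.12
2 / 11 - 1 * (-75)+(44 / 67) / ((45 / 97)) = 2540353 / 33165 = 76.60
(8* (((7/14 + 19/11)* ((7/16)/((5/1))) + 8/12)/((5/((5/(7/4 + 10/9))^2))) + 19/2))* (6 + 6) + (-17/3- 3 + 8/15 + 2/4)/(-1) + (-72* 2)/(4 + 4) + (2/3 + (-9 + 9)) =1111930117/1166990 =952.82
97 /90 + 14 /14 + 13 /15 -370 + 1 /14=-23120 /63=-366.98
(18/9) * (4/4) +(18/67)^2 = 9302/4489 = 2.07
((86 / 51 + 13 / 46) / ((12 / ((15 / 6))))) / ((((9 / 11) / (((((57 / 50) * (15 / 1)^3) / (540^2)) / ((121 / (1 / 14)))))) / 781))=6231031 / 2043159552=0.00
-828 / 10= -414 / 5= -82.80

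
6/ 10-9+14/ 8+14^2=3787/ 20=189.35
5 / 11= 0.45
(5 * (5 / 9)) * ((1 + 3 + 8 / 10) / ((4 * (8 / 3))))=5 / 4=1.25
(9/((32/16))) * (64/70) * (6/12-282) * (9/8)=-45603/35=-1302.94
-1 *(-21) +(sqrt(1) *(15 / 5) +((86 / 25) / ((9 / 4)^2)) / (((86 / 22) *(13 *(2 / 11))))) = 24.07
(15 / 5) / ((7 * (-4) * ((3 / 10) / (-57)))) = 285 / 14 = 20.36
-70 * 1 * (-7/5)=98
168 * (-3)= -504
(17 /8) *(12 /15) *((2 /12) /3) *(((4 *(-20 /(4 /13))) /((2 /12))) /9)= -442 /27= -16.37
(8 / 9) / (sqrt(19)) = 8 * sqrt(19) / 171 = 0.20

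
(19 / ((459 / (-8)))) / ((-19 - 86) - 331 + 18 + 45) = 152 / 171207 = 0.00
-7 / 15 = -0.47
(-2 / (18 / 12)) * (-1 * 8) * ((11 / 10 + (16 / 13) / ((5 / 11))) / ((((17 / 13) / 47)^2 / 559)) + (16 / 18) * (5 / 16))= 228848782688 / 7803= 29328307.41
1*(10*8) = 80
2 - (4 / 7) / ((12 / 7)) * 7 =-0.33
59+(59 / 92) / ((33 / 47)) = 181897 / 3036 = 59.91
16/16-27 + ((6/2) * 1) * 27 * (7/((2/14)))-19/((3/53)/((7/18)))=205873/54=3812.46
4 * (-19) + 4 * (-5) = -96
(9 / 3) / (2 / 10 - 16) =-15 / 79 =-0.19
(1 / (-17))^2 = 1 / 289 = 0.00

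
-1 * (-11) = 11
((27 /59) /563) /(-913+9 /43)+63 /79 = 82137245031 /102997612750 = 0.80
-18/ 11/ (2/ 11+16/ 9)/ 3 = -27/ 97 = -0.28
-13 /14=-0.93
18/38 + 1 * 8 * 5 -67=-504/19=-26.53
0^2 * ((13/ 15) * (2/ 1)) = 0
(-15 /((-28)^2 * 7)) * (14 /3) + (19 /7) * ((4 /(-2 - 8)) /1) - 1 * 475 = -933153 /1960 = -476.10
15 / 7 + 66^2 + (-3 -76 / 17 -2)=4348.67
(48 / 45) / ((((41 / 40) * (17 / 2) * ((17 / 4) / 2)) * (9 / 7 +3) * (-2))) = -3584 / 533205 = -0.01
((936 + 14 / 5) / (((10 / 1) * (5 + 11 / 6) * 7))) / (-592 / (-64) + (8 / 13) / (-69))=50526216 / 237901475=0.21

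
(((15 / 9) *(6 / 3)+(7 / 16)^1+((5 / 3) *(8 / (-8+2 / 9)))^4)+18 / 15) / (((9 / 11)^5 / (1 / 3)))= 1262806205683 / 102079187280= 12.37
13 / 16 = 0.81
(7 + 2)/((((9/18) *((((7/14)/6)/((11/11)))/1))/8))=1728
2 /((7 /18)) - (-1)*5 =71 /7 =10.14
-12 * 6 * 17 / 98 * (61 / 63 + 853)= -3658400 / 343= -10665.89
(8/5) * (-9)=-72/5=-14.40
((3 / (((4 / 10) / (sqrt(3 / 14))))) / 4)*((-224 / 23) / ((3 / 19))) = -190*sqrt(42) / 23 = -53.54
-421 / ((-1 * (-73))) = -421 / 73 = -5.77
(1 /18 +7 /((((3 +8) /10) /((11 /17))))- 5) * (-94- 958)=133078 /153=869.79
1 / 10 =0.10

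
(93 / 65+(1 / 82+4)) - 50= -237489 / 5330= -44.56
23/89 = 0.26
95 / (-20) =-19 / 4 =-4.75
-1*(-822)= 822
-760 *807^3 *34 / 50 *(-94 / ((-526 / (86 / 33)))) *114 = -208589776748864352 / 14465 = -14420309488341.81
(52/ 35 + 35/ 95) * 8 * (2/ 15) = 6576/ 3325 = 1.98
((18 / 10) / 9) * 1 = 1 / 5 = 0.20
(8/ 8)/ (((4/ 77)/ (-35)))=-2695/ 4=-673.75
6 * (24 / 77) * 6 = 864 / 77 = 11.22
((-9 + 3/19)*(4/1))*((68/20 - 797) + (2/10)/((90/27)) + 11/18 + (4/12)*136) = 37678816/1425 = 26441.27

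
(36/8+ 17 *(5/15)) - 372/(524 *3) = 7805/786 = 9.93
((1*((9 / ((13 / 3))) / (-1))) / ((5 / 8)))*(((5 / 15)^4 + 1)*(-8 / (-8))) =-656 / 195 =-3.36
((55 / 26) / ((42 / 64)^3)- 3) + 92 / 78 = 681943 / 120393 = 5.66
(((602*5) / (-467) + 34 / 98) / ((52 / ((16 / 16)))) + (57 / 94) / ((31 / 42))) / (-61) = -1221003645 / 105756164332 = -0.01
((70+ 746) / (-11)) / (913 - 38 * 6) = -0.11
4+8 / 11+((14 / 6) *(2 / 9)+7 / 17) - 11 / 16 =401501 / 80784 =4.97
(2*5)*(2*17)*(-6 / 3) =-680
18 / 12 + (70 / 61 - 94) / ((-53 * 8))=11115 / 6466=1.72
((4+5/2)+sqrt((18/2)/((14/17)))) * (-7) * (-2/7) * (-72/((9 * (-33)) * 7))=8 * sqrt(238)/539+104/231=0.68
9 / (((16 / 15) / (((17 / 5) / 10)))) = 459 / 160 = 2.87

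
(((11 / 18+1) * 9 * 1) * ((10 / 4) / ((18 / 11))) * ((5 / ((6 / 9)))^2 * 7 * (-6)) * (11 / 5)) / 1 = -1842225 / 16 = -115139.06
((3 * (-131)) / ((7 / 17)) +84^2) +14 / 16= 341737 / 56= 6102.45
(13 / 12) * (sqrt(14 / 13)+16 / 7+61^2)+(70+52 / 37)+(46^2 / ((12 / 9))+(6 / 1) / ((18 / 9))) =sqrt(182) / 12+17699951 / 3108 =5696.09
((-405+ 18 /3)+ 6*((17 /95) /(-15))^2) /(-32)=12.47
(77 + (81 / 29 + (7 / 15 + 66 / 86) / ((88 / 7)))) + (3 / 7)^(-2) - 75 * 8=-635368499 / 1234530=-514.66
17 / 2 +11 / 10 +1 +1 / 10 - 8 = 2.70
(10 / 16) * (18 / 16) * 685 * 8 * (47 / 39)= 482925 / 104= 4643.51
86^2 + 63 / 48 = 118357 / 16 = 7397.31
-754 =-754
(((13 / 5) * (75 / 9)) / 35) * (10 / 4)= 65 / 42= 1.55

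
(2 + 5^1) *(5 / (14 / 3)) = 15 / 2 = 7.50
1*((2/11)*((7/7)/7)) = 2/77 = 0.03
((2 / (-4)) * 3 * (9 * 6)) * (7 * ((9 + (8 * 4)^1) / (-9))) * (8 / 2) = 10332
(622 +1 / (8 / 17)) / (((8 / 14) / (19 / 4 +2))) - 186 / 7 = 6581931 / 896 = 7345.91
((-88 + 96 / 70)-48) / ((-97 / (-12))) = -56544 / 3395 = -16.66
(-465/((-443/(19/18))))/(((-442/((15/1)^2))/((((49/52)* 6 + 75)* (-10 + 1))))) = 4168573875/10181912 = 409.41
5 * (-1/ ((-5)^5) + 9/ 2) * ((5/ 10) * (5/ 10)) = 28127/ 5000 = 5.63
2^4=16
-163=-163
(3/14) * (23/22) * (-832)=-14352/77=-186.39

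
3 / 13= 0.23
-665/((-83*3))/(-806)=-665/200694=-0.00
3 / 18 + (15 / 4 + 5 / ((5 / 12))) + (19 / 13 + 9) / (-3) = 1939 / 156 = 12.43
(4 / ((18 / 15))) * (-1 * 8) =-80 / 3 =-26.67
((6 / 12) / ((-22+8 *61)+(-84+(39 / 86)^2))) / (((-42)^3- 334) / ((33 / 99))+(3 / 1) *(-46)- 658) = -1849 / 316688446583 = -0.00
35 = 35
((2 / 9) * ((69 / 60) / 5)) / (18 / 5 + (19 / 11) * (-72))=-253 / 597780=-0.00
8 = 8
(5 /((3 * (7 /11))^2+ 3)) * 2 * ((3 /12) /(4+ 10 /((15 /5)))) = 55 /1072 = 0.05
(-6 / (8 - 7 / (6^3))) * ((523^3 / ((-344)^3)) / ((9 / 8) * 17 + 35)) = 11587509027 / 236992239404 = 0.05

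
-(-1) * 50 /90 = 5 /9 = 0.56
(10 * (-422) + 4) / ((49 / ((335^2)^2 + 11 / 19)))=-1008865872911376 / 931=-1083636813009.00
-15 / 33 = -5 / 11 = -0.45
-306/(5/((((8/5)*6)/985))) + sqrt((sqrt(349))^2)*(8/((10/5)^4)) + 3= 59187/24625 + sqrt(349)/2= 11.74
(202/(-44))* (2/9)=-101/99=-1.02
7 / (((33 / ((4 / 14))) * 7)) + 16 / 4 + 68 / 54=5.27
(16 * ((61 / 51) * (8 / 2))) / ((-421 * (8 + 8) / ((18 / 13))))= -1464 / 93041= -0.02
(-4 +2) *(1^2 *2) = -4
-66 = -66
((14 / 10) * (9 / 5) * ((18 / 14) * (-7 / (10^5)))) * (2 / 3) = -189 / 1250000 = -0.00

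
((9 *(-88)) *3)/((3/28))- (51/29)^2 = -22179.09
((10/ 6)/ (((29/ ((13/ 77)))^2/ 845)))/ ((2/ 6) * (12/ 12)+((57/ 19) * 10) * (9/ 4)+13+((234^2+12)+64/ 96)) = 1428050/ 1640972751033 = 0.00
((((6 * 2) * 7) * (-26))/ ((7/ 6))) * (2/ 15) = -1248/ 5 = -249.60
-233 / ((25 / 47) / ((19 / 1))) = -208069 / 25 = -8322.76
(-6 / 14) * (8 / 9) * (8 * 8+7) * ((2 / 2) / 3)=-568 / 63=-9.02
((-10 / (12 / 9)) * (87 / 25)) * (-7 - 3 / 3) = 1044 / 5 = 208.80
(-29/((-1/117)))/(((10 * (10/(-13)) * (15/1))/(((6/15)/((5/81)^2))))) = -96466383/31250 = -3086.92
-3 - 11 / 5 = -26 / 5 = -5.20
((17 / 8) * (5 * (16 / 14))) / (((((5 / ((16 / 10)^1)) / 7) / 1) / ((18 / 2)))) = 1224 / 5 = 244.80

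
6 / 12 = 1 / 2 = 0.50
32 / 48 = 2 / 3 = 0.67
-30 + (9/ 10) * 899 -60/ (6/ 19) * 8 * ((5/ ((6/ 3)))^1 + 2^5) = -516609/ 10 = -51660.90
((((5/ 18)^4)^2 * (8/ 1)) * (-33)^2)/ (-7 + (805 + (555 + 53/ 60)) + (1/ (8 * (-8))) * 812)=236328125/ 1026383695002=0.00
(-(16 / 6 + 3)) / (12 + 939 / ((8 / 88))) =-0.00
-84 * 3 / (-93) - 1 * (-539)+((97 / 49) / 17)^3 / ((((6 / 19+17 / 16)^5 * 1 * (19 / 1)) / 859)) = 125355938647516640148699291 / 231401842636703275415053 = 541.72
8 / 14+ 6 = 46 / 7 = 6.57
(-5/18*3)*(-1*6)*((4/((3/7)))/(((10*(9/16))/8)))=1792/27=66.37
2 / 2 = 1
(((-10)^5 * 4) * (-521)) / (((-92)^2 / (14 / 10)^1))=18235000 / 529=34470.70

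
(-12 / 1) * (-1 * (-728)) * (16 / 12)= -11648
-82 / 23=-3.57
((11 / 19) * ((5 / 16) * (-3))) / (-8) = 165 / 2432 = 0.07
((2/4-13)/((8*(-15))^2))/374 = -1/430848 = -0.00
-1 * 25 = -25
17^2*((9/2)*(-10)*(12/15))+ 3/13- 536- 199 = -11138.77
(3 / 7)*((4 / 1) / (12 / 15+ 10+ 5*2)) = 15 / 182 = 0.08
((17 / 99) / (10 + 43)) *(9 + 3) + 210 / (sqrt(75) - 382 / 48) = 1684114252 / 11751531 + 604800 *sqrt(3) / 6719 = 299.22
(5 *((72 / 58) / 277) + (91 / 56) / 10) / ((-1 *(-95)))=0.00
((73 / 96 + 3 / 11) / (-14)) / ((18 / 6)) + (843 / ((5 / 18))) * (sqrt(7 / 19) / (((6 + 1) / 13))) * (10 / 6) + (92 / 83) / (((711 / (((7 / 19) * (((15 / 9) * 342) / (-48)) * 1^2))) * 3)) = -23444581 / 872448192 + 65754 * sqrt(133) / 133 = 5701.57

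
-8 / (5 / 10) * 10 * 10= -1600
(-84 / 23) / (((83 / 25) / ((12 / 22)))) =-12600 / 20999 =-0.60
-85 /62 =-1.37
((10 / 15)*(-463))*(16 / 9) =-548.74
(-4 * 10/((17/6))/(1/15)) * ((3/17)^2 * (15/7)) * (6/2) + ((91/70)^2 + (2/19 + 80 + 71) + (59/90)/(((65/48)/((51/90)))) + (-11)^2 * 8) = 41232986717177/38225596500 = 1078.67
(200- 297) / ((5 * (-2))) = 97 / 10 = 9.70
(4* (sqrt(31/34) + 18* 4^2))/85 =2* sqrt(1054)/1445 + 1152/85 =13.60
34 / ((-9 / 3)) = -34 / 3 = -11.33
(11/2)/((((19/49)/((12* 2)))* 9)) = 37.82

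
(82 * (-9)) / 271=-738 / 271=-2.72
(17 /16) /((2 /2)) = 17 /16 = 1.06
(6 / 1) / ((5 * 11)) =6 / 55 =0.11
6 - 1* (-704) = 710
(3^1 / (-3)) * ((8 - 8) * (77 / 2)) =0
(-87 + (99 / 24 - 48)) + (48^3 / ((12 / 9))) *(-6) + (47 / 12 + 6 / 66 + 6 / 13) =-497790.41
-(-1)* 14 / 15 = 14 / 15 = 0.93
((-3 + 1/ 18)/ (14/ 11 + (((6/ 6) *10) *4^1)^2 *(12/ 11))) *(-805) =1.36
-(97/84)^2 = -9409/7056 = -1.33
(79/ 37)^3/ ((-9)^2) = 493039/ 4102893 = 0.12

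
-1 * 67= -67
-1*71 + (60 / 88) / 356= -556057 / 7832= -71.00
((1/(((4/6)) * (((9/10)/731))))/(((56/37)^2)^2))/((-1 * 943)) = -6850058455/27821789184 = -0.25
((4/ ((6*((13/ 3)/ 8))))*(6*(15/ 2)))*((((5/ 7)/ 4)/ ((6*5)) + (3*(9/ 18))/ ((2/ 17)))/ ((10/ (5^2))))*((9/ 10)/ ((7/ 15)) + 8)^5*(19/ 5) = 31691371344137745/ 48941984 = 647529355.25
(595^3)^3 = 9346579224852489607421875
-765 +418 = -347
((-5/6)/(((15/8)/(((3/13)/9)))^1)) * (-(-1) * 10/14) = -20/2457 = -0.01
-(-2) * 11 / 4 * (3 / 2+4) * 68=2057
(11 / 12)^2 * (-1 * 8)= -121 / 18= -6.72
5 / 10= 1 / 2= 0.50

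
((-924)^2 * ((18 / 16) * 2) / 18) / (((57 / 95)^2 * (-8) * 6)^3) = -92640625 / 4478976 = -20.68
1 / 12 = 0.08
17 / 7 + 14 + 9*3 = 304 / 7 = 43.43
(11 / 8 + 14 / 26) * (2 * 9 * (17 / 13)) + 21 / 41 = 1262523 / 27716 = 45.55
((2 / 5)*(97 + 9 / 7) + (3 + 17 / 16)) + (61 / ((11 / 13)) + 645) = 760.47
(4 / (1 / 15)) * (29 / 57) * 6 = 3480 / 19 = 183.16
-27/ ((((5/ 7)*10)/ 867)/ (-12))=983178/ 25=39327.12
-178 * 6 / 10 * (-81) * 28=1211112 / 5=242222.40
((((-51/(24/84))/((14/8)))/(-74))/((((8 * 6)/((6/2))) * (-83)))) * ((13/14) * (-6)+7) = -255/171976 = -0.00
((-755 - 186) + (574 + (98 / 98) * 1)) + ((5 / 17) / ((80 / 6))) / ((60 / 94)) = -497713 / 1360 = -365.97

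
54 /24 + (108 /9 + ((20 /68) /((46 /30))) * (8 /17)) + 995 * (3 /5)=16254315 /26588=611.34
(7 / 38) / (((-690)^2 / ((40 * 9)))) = 7 / 50255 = 0.00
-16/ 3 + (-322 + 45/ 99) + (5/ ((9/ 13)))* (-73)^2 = 3777874/ 99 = 38160.34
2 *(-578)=-1156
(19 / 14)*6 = 57 / 7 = 8.14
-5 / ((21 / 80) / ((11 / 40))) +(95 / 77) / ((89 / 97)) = -11435 / 2937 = -3.89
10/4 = 5/2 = 2.50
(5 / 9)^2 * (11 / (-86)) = -275 / 6966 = -0.04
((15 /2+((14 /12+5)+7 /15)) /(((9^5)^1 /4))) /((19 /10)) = 1696 /3365793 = 0.00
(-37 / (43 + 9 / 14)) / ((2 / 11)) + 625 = 379026 / 611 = 620.34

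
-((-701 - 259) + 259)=701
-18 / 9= -2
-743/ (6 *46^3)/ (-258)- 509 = -76694148409/ 150676128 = -509.00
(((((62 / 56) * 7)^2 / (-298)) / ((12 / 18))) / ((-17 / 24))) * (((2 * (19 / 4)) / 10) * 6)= 2.43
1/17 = 0.06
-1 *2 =-2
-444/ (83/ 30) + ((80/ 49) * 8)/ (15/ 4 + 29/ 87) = -31343880/ 199283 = -157.28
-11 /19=-0.58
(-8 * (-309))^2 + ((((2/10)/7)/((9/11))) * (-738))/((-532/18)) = 28445703579/4655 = 6110784.87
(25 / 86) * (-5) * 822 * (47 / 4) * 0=0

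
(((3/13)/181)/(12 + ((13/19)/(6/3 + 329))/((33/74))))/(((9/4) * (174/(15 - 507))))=-276716/2073244771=-0.00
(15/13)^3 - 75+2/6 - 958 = -6796181/6591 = -1031.13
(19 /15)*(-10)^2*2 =760 /3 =253.33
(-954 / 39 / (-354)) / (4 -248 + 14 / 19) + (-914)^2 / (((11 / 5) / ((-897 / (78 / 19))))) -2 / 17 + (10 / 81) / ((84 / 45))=-5197803681212948339 / 62646775191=-82970011.87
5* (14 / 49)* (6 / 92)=15 / 161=0.09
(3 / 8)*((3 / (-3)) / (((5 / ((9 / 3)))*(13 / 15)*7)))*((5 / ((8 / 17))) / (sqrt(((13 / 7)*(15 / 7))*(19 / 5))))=-765*sqrt(741) / 205504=-0.10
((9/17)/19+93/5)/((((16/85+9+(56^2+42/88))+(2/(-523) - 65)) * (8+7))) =230764336/572454407365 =0.00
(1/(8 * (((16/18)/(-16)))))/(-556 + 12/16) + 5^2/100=2257/8884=0.25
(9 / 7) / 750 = 3 / 1750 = 0.00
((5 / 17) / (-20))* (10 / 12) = -5 / 408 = -0.01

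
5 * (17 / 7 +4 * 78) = 11005 / 7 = 1572.14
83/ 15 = 5.53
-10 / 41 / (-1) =10 / 41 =0.24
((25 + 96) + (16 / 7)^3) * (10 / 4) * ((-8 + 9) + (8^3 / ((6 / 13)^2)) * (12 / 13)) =737715.60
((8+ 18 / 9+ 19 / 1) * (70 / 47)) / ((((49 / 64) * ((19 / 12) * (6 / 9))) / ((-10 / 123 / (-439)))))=1113600 / 112511749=0.01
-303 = -303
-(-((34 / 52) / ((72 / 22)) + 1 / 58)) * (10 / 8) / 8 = 29455 / 868608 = 0.03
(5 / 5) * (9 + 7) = 16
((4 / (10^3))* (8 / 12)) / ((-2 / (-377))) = 377 / 750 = 0.50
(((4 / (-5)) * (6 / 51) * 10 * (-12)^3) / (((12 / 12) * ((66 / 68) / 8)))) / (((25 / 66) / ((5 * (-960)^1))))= -169869312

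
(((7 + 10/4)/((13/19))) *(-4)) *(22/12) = -3971/39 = -101.82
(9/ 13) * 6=54/ 13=4.15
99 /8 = 12.38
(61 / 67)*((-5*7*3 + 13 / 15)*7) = -666974 / 1005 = -663.66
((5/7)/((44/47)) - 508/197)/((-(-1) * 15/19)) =-697737/303380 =-2.30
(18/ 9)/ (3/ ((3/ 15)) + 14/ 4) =4/ 37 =0.11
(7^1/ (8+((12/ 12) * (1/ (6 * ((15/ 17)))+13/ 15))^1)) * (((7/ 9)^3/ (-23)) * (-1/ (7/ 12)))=2744/ 101223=0.03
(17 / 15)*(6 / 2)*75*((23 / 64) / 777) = 1955 / 16576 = 0.12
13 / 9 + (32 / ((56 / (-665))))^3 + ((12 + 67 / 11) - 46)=-5432330620 / 99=-54872026.46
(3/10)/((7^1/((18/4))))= 27/140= 0.19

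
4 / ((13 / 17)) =68 / 13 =5.23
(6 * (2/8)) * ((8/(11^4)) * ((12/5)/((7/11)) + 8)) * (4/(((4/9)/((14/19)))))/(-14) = -44496/9736265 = -0.00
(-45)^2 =2025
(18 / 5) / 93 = 6 / 155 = 0.04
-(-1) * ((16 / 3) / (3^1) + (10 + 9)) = 187 / 9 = 20.78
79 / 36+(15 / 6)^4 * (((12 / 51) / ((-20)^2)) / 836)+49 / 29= 922081085 / 237397248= 3.88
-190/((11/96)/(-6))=109440/11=9949.09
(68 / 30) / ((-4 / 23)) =-391 / 30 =-13.03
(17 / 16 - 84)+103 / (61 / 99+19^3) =-450502601 / 5432816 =-82.92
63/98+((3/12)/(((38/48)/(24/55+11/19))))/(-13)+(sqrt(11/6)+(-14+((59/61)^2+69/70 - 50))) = -413207013486/6723121405+sqrt(66)/6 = -60.11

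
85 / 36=2.36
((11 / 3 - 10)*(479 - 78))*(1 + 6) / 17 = -53333 / 51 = -1045.75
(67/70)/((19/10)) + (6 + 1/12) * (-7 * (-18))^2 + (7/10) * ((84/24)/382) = 98136371877/1016120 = 96579.51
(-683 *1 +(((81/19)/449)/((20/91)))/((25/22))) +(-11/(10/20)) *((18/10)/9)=-1465971269/2132750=-687.36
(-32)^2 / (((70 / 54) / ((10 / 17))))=55296 / 119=464.67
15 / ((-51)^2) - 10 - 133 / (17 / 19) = -137542 / 867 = -158.64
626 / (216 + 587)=626 / 803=0.78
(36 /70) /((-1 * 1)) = -18 /35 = -0.51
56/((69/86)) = 4816/69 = 69.80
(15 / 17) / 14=15 / 238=0.06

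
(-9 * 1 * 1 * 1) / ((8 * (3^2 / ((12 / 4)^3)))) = -27 / 8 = -3.38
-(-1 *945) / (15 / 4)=252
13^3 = 2197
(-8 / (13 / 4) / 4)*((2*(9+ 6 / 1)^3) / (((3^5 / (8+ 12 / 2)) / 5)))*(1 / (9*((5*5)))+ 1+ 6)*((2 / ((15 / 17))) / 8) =-7501760 / 3159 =-2374.73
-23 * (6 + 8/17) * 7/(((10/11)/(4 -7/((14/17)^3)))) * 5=46545675/952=48892.52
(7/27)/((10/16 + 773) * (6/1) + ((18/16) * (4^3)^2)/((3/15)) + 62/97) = 2716/290000709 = 0.00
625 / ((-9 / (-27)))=1875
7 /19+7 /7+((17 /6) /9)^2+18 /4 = 330625 /55404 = 5.97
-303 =-303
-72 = -72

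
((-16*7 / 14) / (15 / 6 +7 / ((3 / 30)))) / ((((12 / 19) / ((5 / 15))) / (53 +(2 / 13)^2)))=-7828 / 2535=-3.09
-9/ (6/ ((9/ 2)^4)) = -19683/ 32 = -615.09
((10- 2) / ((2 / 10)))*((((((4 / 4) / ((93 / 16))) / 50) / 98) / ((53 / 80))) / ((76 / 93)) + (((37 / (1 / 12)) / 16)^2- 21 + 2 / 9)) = 26619810659 / 888174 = 29971.39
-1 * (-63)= 63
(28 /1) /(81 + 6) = 28 /87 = 0.32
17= 17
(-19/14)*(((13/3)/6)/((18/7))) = -247/648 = -0.38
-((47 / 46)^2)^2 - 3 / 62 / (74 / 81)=-5868999559 / 5135642032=-1.14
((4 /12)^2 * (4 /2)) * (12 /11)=8 /33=0.24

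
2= 2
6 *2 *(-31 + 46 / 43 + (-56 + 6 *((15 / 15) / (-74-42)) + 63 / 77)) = -14018298 / 13717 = -1021.97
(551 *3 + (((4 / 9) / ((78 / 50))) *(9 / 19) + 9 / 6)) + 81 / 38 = 1227664 / 741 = 1656.77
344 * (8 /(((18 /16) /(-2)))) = -4892.44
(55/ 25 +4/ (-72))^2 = 37249/ 8100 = 4.60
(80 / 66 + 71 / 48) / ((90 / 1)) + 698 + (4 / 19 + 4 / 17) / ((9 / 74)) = 10770296743 / 15348960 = 701.70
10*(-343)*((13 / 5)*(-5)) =44590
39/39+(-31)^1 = -30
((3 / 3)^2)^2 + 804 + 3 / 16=12883 / 16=805.19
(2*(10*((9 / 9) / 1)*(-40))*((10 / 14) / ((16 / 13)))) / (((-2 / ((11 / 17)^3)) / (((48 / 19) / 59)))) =103818000 / 38552311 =2.69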